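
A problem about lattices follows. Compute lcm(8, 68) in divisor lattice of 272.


In a divisor lattice, join = lcm (least common multiple).
gcd(8,68) = 4
lcm(8,68) = 8*68/gcd = 544/4 = 136


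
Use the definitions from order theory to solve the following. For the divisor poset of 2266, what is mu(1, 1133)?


In a divisor lattice, mu(a,b) = mu(b/a) where mu is the classical Mobius function.
b/a = 1133/1 = 1133
Prime factorization of 1133: primes [11, 103]
1133 is squarefree with 2 prime factor(s), so mu(1133) = (-1)^2 = 1


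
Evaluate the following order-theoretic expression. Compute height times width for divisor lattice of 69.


Height = length of longest chain minus 1; width = size of largest antichain.
A maximum chain: 1 | 23 | 69  (height 2).
A maximum antichain: {3, 23}  (width 2).
Product = 2 * 2 = 4


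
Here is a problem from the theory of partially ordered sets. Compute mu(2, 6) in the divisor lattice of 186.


In a divisor lattice, mu(a,b) = mu(b/a) where mu is the classical Mobius function.
b/a = 6/2 = 3
Prime factorization of 3: primes [3]
3 is squarefree with 1 prime factor(s), so mu(3) = (-1)^1 = -1


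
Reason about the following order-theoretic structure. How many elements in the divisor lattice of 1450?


Divisors of 1450: [1, 2, 5, 10, 25, 29, 50, 58, 145, 290, 725, 1450]
Count: 12


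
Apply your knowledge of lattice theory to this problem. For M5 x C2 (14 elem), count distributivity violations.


Distributive law: a ^ (b v c) = (a ^ b) v (a ^ c).
Check all 14^3 = 2744 ordered triples (a,b,c).
  e.g. a=(a1,0), b=(a2,0), c=(a3,0): lhs=(a1,0) != rhs=(0,0)
  e.g. a=(a1,0), b=(a2,0), c=(a3,1): lhs=(a1,0) != rhs=(0,0)
Total violating triples: 480


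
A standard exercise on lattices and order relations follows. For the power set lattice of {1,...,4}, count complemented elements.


An element a is complemented if some b has a meet b = bottom, a join b = top.
every subset A has complement S\A, so all elements are complemented.
Complemented elements: {}, {1}, {2}, {3}, {4}, {1,2}, ... (10 more)
Count: 16


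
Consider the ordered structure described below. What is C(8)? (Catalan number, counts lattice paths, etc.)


C(n) = C(2n, n) / (n+1).
C(16, 8) = 12870
C(8) = 12870 / 9 = 1430


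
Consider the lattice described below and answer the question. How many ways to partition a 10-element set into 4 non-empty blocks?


S(n,k) = k*S(n-1,k) + S(n-1,k-1).
S(9,4) = 7770, S(9,3) = 3025
S(10,4) = 4*7770 + 3025 = 31080 + 3025
S(10,4) = 34105


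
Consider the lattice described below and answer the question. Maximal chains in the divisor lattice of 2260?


A maximal chain goes from the minimum element to a maximal element via cover relations.
Counting all min-to-max paths in the cover graph.
Total maximal chains: 12


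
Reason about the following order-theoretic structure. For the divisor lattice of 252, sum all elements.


sigma(n) = sum of divisors.
Divisors of 252: [1, 2, 3, 4, 6, 7, 9, 12, 14, 18, 21, 28, 36, 42, 63, 84, 126, 252]
Sum = 728


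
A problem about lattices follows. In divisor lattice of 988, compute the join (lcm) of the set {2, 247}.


In a divisor lattice, join = lcm (least common multiple).
Compute lcm iteratively: start with first element, then lcm(current, next).
Elements: [2, 247]
lcm(2,247) = 494
Final lcm = 494


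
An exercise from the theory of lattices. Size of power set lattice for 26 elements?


Power set = 2^n.
2^26 = 67108864


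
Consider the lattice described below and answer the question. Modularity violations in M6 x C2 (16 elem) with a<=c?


Modular law: if a <= c then a v (b ^ c) = (a v b) ^ c.
Check all triples (a,b,c) with a <= c among 16 elements.
This lattice is modular (diamonds M_m and their chain-products are modular).
Total violating triples: 0


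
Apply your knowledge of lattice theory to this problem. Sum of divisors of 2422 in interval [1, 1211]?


Interval [1,1211] in divisors of 2422: [1, 7, 173, 1211]
Sum = 1392


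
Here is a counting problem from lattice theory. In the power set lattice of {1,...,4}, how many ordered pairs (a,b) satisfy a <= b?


The order relation is {(a,b) : a <= b}, reflexive so it includes (a,a).
Examples: ({},{}), ({},{1,2}), ({},{1,2,3}), ({},{1,2,3,4}), ({},{1,2,4}), ...
Total ordered pairs: 81


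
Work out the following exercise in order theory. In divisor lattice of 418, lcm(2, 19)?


Join=lcm.
gcd(2,19)=1
lcm=38


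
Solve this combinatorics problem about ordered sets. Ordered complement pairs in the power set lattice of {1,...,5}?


Complement pair (a,b): a meet b = bottom, a join b = top.
Here: A intersect B = {} and A union B = {1,...,5}.
Pairs found: ({},{1,2,3,4,5}), ({1},{2,3,4,5}), ({2},{1,3,4,5}), ({3},{1,2,4,5}), ... (28 more)
Total ordered pairs: 32


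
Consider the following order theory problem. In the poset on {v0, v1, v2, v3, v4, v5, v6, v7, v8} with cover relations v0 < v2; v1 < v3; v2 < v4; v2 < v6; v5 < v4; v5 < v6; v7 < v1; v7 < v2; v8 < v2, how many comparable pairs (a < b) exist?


A comparable pair {a,b} has a < b or b < a in the order.
Count unordered pairs where one element is strictly below the other.
Examples: {v0,v2}, {v0,v4}, {v0,v6}, {v1,v3}, ...
Total comparable pairs: 16


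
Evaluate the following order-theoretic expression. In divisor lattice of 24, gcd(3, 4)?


Meet=gcd.
gcd(3,4)=1


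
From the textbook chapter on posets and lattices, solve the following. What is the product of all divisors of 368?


Divisors of 368: [1, 2, 4, 8, 16, 23, 46, 92, 184, 368]
Product = n^(d(n)/2) = 368^(10/2)
Product = 6748994797568


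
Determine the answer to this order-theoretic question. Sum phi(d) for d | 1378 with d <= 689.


Divisors of 1378 up to 689: [1, 2, 13, 26, 53, 106, 689]
phi values: [1, 1, 12, 12, 52, 52, 624]
Sum = 754


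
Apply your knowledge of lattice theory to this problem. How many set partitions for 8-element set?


B(n) = number of set partitions of an n-element set.
B(n) satisfies the recurrence: B(n+1) = sum_k C(n,k)*B(k).
B(8) = 4140


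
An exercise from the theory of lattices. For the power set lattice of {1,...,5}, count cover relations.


A cover relation a -< b holds when a < b with no c strictly between.
Cover relations:
  {} -< {1}
  {} -< {2}
  {} -< {3}
  {} -< {4}
  {} -< {5}
  {1} -< {1,2}
  {1} -< {1,3}
  {1} -< {1,4}
  ...72 more
Total: 80


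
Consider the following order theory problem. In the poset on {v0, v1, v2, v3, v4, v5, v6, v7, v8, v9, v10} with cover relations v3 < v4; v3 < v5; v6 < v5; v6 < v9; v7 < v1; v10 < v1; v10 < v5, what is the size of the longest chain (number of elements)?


A chain is a totally ordered subset; we count the number of elements in a maximum chain.
Compute, for each element x, the size of the longest chain ending at x:
  v0: 1
  v2: 1
  v3: 1
  v6: 1
  v7: 1
  v8: 1
  ...
A maximum chain: v7 < v1
Number of elements in the longest chain: 2


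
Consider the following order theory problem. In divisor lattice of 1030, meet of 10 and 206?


In a divisor lattice, meet = gcd (greatest common divisor).
By Euclidean algorithm or factoring: gcd(10,206) = 2


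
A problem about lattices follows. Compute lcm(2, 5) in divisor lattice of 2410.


In a divisor lattice, join = lcm (least common multiple).
gcd(2,5) = 1
lcm(2,5) = 2*5/gcd = 10/1 = 10


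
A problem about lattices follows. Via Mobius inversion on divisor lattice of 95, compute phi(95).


phi(n) = n * prod_{p|n} (1 - 1/p).
Prime divisors of 95: [5, 19]
phi(95) = 95 * (1 - 1/5) * (1 - 1/19)
phi(95) = 72


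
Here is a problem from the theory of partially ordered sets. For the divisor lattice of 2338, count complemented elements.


An element a is complemented if some b has a meet b = bottom, a join b = top.
a is complemented iff gcd(a, n/a)=1, i.e. a is a unitary divisor of 2338.
Complemented elements: 1, 2, 7, 14, 167, 334, ... (2 more)
Count: 8


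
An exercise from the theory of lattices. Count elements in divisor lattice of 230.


Divisors of 230: [1, 2, 5, 10, 23, 46, 115, 230]
Count: 8


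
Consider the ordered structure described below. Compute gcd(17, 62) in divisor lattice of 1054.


In a divisor lattice, meet = gcd (greatest common divisor).
By Euclidean algorithm or factoring: gcd(17,62) = 1


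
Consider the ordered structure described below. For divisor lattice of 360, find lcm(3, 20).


In a divisor lattice, join = lcm (least common multiple).
Compute lcm iteratively: start with first element, then lcm(current, next).
Elements: [3, 20]
lcm(3,20) = 60
Final lcm = 60


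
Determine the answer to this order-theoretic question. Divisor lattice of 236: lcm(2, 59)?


Join=lcm.
gcd(2,59)=1
lcm=118


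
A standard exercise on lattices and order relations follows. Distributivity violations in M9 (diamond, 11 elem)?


Distributive law: a ^ (b v c) = (a ^ b) v (a ^ c).
Check all 11^3 = 1331 ordered triples (a,b,c).
  e.g. a=a1, b=a2, c=a3: lhs=a1 != rhs=0
  e.g. a=a1, b=a2, c=a4: lhs=a1 != rhs=0
Total violating triples: 504


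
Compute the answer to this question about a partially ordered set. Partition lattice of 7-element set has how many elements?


B(n) = number of set partitions of an n-element set.
B(n) satisfies the recurrence: B(n+1) = sum_k C(n,k)*B(k).
B(7) = 877


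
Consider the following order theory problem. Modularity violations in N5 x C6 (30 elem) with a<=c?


Modular law: if a <= c then a v (b ^ c) = (a v b) ^ c.
Check all triples (a,b,c) with a <= c among 30 elements.
  e.g. a=(a,0), b=(c,0), c=(b,0): lhs=(a,0) != rhs=(b,0)
  e.g. a=(a,0), b=(c,1), c=(b,0): lhs=(a,0) != rhs=(b,0)
Total violating triples: 126


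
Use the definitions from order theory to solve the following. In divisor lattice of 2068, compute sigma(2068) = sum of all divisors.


sigma(n) = sum of divisors.
Divisors of 2068: [1, 2, 4, 11, 22, 44, 47, 94, 188, 517, 1034, 2068]
Sum = 4032


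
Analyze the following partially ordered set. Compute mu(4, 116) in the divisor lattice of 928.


In a divisor lattice, mu(a,b) = mu(b/a) where mu is the classical Mobius function.
b/a = 116/4 = 29
Prime factorization of 29: primes [29]
29 is squarefree with 1 prime factor(s), so mu(29) = (-1)^1 = -1


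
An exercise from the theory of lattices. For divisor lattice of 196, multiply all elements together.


Divisors of 196: [1, 2, 4, 7, 14, 28, 49, 98, 196]
Product = n^(d(n)/2) = 196^(9/2)
Product = 20661046784


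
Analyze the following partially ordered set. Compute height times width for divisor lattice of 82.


Height = length of longest chain minus 1; width = size of largest antichain.
A maximum chain: 1 | 41 | 82  (height 2).
A maximum antichain: {2, 41}  (width 2).
Product = 2 * 2 = 4


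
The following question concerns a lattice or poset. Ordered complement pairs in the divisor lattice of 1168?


Complement pair (a,b): a meet b = bottom, a join b = top.
Here: gcd(a,b)=1 and lcm(a,b)=1168, i.e. a*b=1168 with a,b coprime.
Pairs found: (1,1168), (16,73), (73,16), (1168,1)
Total ordered pairs: 4


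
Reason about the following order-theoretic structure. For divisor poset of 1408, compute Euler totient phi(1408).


phi(n) = n * prod_{p|n} (1 - 1/p).
Prime divisors of 1408: [2, 11]
phi(1408) = 1408 * (1 - 1/2) * (1 - 1/11)
phi(1408) = 640


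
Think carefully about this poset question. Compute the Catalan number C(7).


C(n) = C(2n, n) / (n+1).
C(14, 7) = 3432
C(7) = 3432 / 8 = 429


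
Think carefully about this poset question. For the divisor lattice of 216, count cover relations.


A cover relation a -< b holds when a < b with no c strictly between.
Cover relations:
  1 -< 2
  1 -< 3
  2 -< 4
  2 -< 6
  3 -< 6
  3 -< 9
  4 -< 8
  4 -< 12
  ...16 more
Total: 24


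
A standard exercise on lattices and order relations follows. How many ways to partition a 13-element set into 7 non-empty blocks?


S(n,k) = k*S(n-1,k) + S(n-1,k-1).
S(12,7) = 627396, S(12,6) = 1323652
S(13,7) = 7*627396 + 1323652 = 4391772 + 1323652
S(13,7) = 5715424


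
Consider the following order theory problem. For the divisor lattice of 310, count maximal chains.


A maximal chain goes from the minimum element to a maximal element via cover relations.
Counting all min-to-max paths in the cover graph.
Total maximal chains: 6


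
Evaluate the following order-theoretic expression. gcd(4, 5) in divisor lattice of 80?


Meet=gcd.
gcd(4,5)=1


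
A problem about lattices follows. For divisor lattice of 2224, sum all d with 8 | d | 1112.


Interval [8,1112] in divisors of 2224: [8, 1112]
Sum = 1120


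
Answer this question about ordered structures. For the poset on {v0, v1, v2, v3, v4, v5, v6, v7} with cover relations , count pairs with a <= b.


The order relation is {(a,b) : a <= b}, reflexive so it includes (a,a).
Examples: (v0,v0), (v1,v1), (v2,v2), (v3,v3), (v4,v4), ...
Total ordered pairs: 8


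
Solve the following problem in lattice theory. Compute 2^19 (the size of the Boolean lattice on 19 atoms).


Power set = 2^n.
2^19 = 524288


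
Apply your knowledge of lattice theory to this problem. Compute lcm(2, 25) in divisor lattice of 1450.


In a divisor lattice, join = lcm (least common multiple).
gcd(2,25) = 1
lcm(2,25) = 2*25/gcd = 50/1 = 50


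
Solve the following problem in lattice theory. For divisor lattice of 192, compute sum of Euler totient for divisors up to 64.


Divisors of 192 up to 64: [1, 2, 3, 4, 6, 8, 12, 16, 24, 32, 48, 64]
phi values: [1, 1, 2, 2, 2, 4, 4, 8, 8, 16, 16, 32]
Sum = 96


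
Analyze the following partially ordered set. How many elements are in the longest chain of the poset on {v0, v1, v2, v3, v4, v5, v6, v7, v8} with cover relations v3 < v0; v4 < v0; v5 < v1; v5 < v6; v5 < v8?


A chain is a totally ordered subset; we count the number of elements in a maximum chain.
Compute, for each element x, the size of the longest chain ending at x:
  v2: 1
  v3: 1
  v4: 1
  v5: 1
  v7: 1
  v1: 2
  ...
A maximum chain: v3 < v0
Number of elements in the longest chain: 2


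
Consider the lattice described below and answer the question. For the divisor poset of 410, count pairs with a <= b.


The order relation is {(a,b) : a <= b}, reflexive so it includes (a,a).
Examples: (1,1), (1,10), (1,2), (1,205), (1,41), ...
Total ordered pairs: 27


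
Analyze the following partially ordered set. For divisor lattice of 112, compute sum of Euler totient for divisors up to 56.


Divisors of 112 up to 56: [1, 2, 4, 7, 8, 14, 16, 28, 56]
phi values: [1, 1, 2, 6, 4, 6, 8, 12, 24]
Sum = 64


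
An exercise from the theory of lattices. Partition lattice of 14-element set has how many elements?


B(n) = number of set partitions of an n-element set.
B(n) satisfies the recurrence: B(n+1) = sum_k C(n,k)*B(k).
B(14) = 190899322


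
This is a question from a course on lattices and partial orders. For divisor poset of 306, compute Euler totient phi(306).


phi(n) = n * prod_{p|n} (1 - 1/p).
Prime divisors of 306: [2, 3, 17]
phi(306) = 306 * (1 - 1/2) * (1 - 1/3) * (1 - 1/17)
phi(306) = 96


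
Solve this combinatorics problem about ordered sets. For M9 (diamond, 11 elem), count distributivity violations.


Distributive law: a ^ (b v c) = (a ^ b) v (a ^ c).
Check all 11^3 = 1331 ordered triples (a,b,c).
  e.g. a=a1, b=a2, c=a3: lhs=a1 != rhs=0
  e.g. a=a1, b=a2, c=a4: lhs=a1 != rhs=0
Total violating triples: 504


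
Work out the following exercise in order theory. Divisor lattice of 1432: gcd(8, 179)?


Meet=gcd.
gcd(8,179)=1


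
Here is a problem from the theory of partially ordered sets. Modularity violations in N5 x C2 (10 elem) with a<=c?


Modular law: if a <= c then a v (b ^ c) = (a v b) ^ c.
Check all triples (a,b,c) with a <= c among 10 elements.
  e.g. a=(a,0), b=(c,0), c=(b,0): lhs=(a,0) != rhs=(b,0)
  e.g. a=(a,0), b=(c,1), c=(b,0): lhs=(a,0) != rhs=(b,0)
Total violating triples: 6


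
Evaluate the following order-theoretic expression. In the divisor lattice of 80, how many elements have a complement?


An element a is complemented if some b has a meet b = bottom, a join b = top.
a is complemented iff gcd(a, n/a)=1, i.e. a is a unitary divisor of 80.
Complemented elements: 1, 5, 16, 80
Count: 4


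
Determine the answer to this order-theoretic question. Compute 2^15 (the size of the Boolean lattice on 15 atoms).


Power set = 2^n.
2^15 = 32768


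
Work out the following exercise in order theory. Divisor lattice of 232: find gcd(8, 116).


In a divisor lattice, meet = gcd (greatest common divisor).
By Euclidean algorithm or factoring: gcd(8,116) = 4


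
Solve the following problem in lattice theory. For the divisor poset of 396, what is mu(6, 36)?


In a divisor lattice, mu(a,b) = mu(b/a) where mu is the classical Mobius function.
b/a = 36/6 = 6
Prime factorization of 6: primes [2, 3]
6 is squarefree with 2 prime factor(s), so mu(6) = (-1)^2 = 1


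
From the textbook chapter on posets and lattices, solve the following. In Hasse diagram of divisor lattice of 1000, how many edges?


A cover relation a -< b holds when a < b with no c strictly between.
Cover relations:
  1 -< 2
  1 -< 5
  2 -< 4
  2 -< 10
  4 -< 8
  4 -< 20
  5 -< 10
  5 -< 25
  ...16 more
Total: 24


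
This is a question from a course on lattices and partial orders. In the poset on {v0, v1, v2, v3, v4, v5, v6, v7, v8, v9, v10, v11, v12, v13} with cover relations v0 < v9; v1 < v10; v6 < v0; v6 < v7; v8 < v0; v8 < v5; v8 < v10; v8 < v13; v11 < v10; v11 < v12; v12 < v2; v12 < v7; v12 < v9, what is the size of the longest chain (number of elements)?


A chain is a totally ordered subset; we count the number of elements in a maximum chain.
Compute, for each element x, the size of the longest chain ending at x:
  v1: 1
  v3: 1
  v4: 1
  v6: 1
  v8: 1
  v11: 1
  ...
A maximum chain: v11 < v12 < v2
Number of elements in the longest chain: 3


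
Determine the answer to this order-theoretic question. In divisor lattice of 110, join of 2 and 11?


In a divisor lattice, join = lcm (least common multiple).
gcd(2,11) = 1
lcm(2,11) = 2*11/gcd = 22/1 = 22


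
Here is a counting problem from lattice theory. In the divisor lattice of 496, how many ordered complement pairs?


Complement pair (a,b): a meet b = bottom, a join b = top.
Here: gcd(a,b)=1 and lcm(a,b)=496, i.e. a*b=496 with a,b coprime.
Pairs found: (1,496), (16,31), (31,16), (496,1)
Total ordered pairs: 4


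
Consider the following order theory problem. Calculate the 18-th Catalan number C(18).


C(n) = C(2n, n) / (n+1).
C(36, 18) = 9075135300
C(18) = 9075135300 / 19 = 477638700


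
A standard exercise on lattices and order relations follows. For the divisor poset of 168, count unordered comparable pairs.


A comparable pair {a,b} has a < b or b < a in the order.
Count unordered pairs where one element is strictly below the other.
Examples: {1,2}, {1,3}, {1,4}, {1,6}, ...
Total comparable pairs: 74


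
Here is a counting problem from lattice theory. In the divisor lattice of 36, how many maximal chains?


A maximal chain goes from the minimum element to a maximal element via cover relations.
Counting all min-to-max paths in the cover graph.
Total maximal chains: 6


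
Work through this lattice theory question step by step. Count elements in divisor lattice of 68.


Divisors of 68: [1, 2, 4, 17, 34, 68]
Count: 6


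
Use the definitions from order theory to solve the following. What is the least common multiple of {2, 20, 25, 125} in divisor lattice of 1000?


In a divisor lattice, join = lcm (least common multiple).
Compute lcm iteratively: start with first element, then lcm(current, next).
Elements: [2, 20, 25, 125]
lcm(2,20) = 20
lcm(20,25) = 100
lcm(100,125) = 500
Final lcm = 500


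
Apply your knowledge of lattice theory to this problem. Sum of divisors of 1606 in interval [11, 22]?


Interval [11,22] in divisors of 1606: [11, 22]
Sum = 33


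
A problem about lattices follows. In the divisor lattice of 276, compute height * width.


Height = length of longest chain minus 1; width = size of largest antichain.
A maximum chain: 1 | 23 | 69 | 138 | 276  (height 4).
A maximum antichain: {4, 6, 46, 69}  (width 4).
Product = 4 * 4 = 16


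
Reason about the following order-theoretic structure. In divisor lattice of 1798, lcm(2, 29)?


Join=lcm.
gcd(2,29)=1
lcm=58


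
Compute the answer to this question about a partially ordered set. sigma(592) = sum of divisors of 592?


sigma(n) = sum of divisors.
Divisors of 592: [1, 2, 4, 8, 16, 37, 74, 148, 296, 592]
Sum = 1178


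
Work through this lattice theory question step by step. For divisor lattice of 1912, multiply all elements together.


Divisors of 1912: [1, 2, 4, 8, 239, 478, 956, 1912]
Product = n^(d(n)/2) = 1912^(8/2)
Product = 13364464193536


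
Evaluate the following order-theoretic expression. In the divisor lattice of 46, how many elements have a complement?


An element a is complemented if some b has a meet b = bottom, a join b = top.
a is complemented iff gcd(a, n/a)=1, i.e. a is a unitary divisor of 46.
Complemented elements: 1, 2, 23, 46
Count: 4


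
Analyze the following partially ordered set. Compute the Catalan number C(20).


C(n) = C(2n, n) / (n+1).
C(40, 20) = 137846528820
C(20) = 137846528820 / 21 = 6564120420


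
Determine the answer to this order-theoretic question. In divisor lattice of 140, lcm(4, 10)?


Join=lcm.
gcd(4,10)=2
lcm=20


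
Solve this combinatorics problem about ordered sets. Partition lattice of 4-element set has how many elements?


B(n) = number of set partitions of an n-element set.
B(n) satisfies the recurrence: B(n+1) = sum_k C(n,k)*B(k).
B(4) = 15


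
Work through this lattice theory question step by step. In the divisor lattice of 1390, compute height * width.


Height = length of longest chain minus 1; width = size of largest antichain.
A maximum chain: 1 | 139 | 695 | 1390  (height 3).
A maximum antichain: {2, 5, 139}  (width 3).
Product = 3 * 3 = 9


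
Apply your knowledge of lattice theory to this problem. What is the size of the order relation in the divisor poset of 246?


The order relation is {(a,b) : a <= b}, reflexive so it includes (a,a).
Examples: (1,1), (1,123), (1,2), (1,246), (1,3), ...
Total ordered pairs: 27


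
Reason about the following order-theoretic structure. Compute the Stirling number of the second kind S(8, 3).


S(n,k) = k*S(n-1,k) + S(n-1,k-1).
S(7,3) = 301, S(7,2) = 63
S(8,3) = 3*301 + 63 = 903 + 63
S(8,3) = 966


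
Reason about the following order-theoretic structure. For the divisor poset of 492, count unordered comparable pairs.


A comparable pair {a,b} has a < b or b < a in the order.
Count unordered pairs where one element is strictly below the other.
Examples: {1,2}, {1,3}, {1,4}, {1,6}, ...
Total comparable pairs: 42


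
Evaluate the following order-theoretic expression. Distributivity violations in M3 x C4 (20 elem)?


Distributive law: a ^ (b v c) = (a ^ b) v (a ^ c).
Check all 20^3 = 8000 ordered triples (a,b,c).
  e.g. a=(a1,0), b=(a2,0), c=(a3,0): lhs=(a1,0) != rhs=(0,0)
  e.g. a=(a1,0), b=(a2,0), c=(a3,1): lhs=(a1,0) != rhs=(0,0)
Total violating triples: 384


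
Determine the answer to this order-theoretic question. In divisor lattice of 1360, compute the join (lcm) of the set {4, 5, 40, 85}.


In a divisor lattice, join = lcm (least common multiple).
Compute lcm iteratively: start with first element, then lcm(current, next).
Elements: [4, 5, 40, 85]
lcm(4,5) = 20
lcm(20,40) = 40
lcm(40,85) = 680
Final lcm = 680


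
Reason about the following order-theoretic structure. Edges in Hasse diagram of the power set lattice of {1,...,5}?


A cover relation a -< b holds when a < b with no c strictly between.
Cover relations:
  {} -< {1}
  {} -< {2}
  {} -< {3}
  {} -< {4}
  {} -< {5}
  {1} -< {1,2}
  {1} -< {1,3}
  {1} -< {1,4}
  ...72 more
Total: 80


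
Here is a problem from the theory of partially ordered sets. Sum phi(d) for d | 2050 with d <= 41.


Divisors of 2050 up to 41: [1, 2, 5, 10, 25, 41]
phi values: [1, 1, 4, 4, 20, 40]
Sum = 70


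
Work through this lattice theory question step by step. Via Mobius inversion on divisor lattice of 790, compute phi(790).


phi(n) = n * prod_{p|n} (1 - 1/p).
Prime divisors of 790: [2, 5, 79]
phi(790) = 790 * (1 - 1/2) * (1 - 1/5) * (1 - 1/79)
phi(790) = 312


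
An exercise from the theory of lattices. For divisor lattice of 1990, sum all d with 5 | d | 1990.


Interval [5,1990] in divisors of 1990: [5, 10, 995, 1990]
Sum = 3000


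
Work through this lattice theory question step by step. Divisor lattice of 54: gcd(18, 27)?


Meet=gcd.
gcd(18,27)=9


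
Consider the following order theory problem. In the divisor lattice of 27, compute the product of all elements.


Divisors of 27: [1, 3, 9, 27]
Product = n^(d(n)/2) = 27^(4/2)
Product = 729


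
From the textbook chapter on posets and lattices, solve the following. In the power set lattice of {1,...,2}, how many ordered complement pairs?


Complement pair (a,b): a meet b = bottom, a join b = top.
Here: A intersect B = {} and A union B = {1,...,2}.
Pairs found: ({},{1,2}), ({1},{2}), ({2},{1}), ({1,2},{})
Total ordered pairs: 4


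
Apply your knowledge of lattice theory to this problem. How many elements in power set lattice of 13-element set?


Power set = 2^n.
2^13 = 8192


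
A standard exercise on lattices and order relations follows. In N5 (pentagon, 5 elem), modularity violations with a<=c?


Modular law: if a <= c then a v (b ^ c) = (a v b) ^ c.
Check all triples (a,b,c) with a <= c among 5 elements.
  e.g. a=a, b=c, c=b: lhs=a != rhs=b
Total violating triples: 1


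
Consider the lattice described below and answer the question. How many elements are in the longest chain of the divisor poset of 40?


A chain is a totally ordered subset; we count the number of elements in a maximum chain.
Compute, for each element x, the size of the longest chain ending at x:
  1: 1
  2: 2
  5: 2
  4: 3
  8: 4
  10: 3
  ...
A maximum chain: 1 < 2 < 4 < 8 < 40
Number of elements in the longest chain: 5


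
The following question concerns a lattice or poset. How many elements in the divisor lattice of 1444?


Divisors of 1444: [1, 2, 4, 19, 38, 76, 361, 722, 1444]
Count: 9


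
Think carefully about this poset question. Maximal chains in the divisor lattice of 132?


A maximal chain goes from the minimum element to a maximal element via cover relations.
Counting all min-to-max paths in the cover graph.
Total maximal chains: 12


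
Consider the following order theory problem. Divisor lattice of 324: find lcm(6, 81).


In a divisor lattice, join = lcm (least common multiple).
gcd(6,81) = 3
lcm(6,81) = 6*81/gcd = 486/3 = 162


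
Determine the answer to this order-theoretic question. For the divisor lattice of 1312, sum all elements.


sigma(n) = sum of divisors.
Divisors of 1312: [1, 2, 4, 8, 16, 32, 41, 82, 164, 328, 656, 1312]
Sum = 2646


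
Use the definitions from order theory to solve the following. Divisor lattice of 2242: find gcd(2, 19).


In a divisor lattice, meet = gcd (greatest common divisor).
By Euclidean algorithm or factoring: gcd(2,19) = 1


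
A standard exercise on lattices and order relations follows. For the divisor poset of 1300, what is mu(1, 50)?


In a divisor lattice, mu(a,b) = mu(b/a) where mu is the classical Mobius function.
b/a = 50/1 = 50
Prime factorization of 50: primes [2, 5]
50 is not squarefree, so mu(50) = 0


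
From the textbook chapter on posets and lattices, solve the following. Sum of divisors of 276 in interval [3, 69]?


Interval [3,69] in divisors of 276: [3, 69]
Sum = 72


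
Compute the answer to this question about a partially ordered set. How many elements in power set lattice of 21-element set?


Power set = 2^n.
2^21 = 2097152


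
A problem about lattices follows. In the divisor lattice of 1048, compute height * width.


Height = length of longest chain minus 1; width = size of largest antichain.
A maximum chain: 1 | 131 | 262 | 524 | 1048  (height 4).
A maximum antichain: {2, 131}  (width 2).
Product = 4 * 2 = 8


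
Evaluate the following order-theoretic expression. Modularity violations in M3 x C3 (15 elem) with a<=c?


Modular law: if a <= c then a v (b ^ c) = (a v b) ^ c.
Check all triples (a,b,c) with a <= c among 15 elements.
This lattice is modular (diamonds M_m and their chain-products are modular).
Total violating triples: 0


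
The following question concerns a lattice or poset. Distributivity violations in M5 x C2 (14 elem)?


Distributive law: a ^ (b v c) = (a ^ b) v (a ^ c).
Check all 14^3 = 2744 ordered triples (a,b,c).
  e.g. a=(a1,0), b=(a2,0), c=(a3,0): lhs=(a1,0) != rhs=(0,0)
  e.g. a=(a1,0), b=(a2,0), c=(a3,1): lhs=(a1,0) != rhs=(0,0)
Total violating triples: 480


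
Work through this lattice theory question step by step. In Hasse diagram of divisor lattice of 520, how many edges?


A cover relation a -< b holds when a < b with no c strictly between.
Cover relations:
  1 -< 2
  1 -< 5
  1 -< 13
  2 -< 4
  2 -< 10
  2 -< 26
  4 -< 8
  4 -< 20
  ...20 more
Total: 28


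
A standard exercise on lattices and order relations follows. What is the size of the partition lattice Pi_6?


B(n) = number of set partitions of an n-element set.
B(n) satisfies the recurrence: B(n+1) = sum_k C(n,k)*B(k).
B(6) = 203


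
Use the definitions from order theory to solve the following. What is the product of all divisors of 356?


Divisors of 356: [1, 2, 4, 89, 178, 356]
Product = n^(d(n)/2) = 356^(6/2)
Product = 45118016


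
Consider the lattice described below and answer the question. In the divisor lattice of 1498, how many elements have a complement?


An element a is complemented if some b has a meet b = bottom, a join b = top.
a is complemented iff gcd(a, n/a)=1, i.e. a is a unitary divisor of 1498.
Complemented elements: 1, 2, 7, 14, 107, 214, ... (2 more)
Count: 8


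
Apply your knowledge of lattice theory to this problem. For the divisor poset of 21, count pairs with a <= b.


The order relation is {(a,b) : a <= b}, reflexive so it includes (a,a).
Examples: (1,1), (1,21), (1,3), (1,7), (21,21), ...
Total ordered pairs: 9


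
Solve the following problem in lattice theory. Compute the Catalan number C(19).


C(n) = C(2n, n) / (n+1).
C(38, 19) = 35345263800
C(19) = 35345263800 / 20 = 1767263190


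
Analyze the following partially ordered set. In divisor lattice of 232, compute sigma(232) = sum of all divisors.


sigma(n) = sum of divisors.
Divisors of 232: [1, 2, 4, 8, 29, 58, 116, 232]
Sum = 450


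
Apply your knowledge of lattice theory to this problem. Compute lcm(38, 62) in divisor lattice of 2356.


In a divisor lattice, join = lcm (least common multiple).
gcd(38,62) = 2
lcm(38,62) = 38*62/gcd = 2356/2 = 1178


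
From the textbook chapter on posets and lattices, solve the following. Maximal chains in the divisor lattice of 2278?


A maximal chain goes from the minimum element to a maximal element via cover relations.
Counting all min-to-max paths in the cover graph.
Total maximal chains: 6


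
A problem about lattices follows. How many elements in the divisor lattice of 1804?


Divisors of 1804: [1, 2, 4, 11, 22, 41, 44, 82, 164, 451, 902, 1804]
Count: 12


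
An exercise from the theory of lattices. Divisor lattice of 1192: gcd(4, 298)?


Meet=gcd.
gcd(4,298)=2


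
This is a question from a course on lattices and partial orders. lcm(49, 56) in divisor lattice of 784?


Join=lcm.
gcd(49,56)=7
lcm=392


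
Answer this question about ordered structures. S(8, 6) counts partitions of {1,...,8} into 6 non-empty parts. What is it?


S(n,k) = k*S(n-1,k) + S(n-1,k-1).
S(7,6) = 21, S(7,5) = 140
S(8,6) = 6*21 + 140 = 126 + 140
S(8,6) = 266


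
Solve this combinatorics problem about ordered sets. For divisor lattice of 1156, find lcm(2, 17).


In a divisor lattice, join = lcm (least common multiple).
Compute lcm iteratively: start with first element, then lcm(current, next).
Elements: [2, 17]
lcm(2,17) = 34
Final lcm = 34


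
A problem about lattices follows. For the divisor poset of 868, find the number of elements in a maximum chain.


A chain is a totally ordered subset; we count the number of elements in a maximum chain.
Compute, for each element x, the size of the longest chain ending at x:
  1: 1
  2: 2
  7: 2
  31: 2
  4: 3
  14: 3
  ...
A maximum chain: 1 < 2 < 4 < 28 < 868
Number of elements in the longest chain: 5


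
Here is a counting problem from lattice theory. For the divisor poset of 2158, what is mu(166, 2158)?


In a divisor lattice, mu(a,b) = mu(b/a) where mu is the classical Mobius function.
b/a = 2158/166 = 13
Prime factorization of 13: primes [13]
13 is squarefree with 1 prime factor(s), so mu(13) = (-1)^1 = -1


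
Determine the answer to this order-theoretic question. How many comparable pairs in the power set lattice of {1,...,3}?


A comparable pair {a,b} has a < b or b < a in the order.
Count unordered pairs where one element is strictly below the other.
Examples: {{},{1}}, {{},{2}}, {{},{3}}, {{},{1,2}}, ...
Total comparable pairs: 19


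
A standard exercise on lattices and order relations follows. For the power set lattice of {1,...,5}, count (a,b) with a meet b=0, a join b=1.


Complement pair (a,b): a meet b = bottom, a join b = top.
Here: A intersect B = {} and A union B = {1,...,5}.
Pairs found: ({},{1,2,3,4,5}), ({1},{2,3,4,5}), ({2},{1,3,4,5}), ({3},{1,2,4,5}), ... (28 more)
Total ordered pairs: 32


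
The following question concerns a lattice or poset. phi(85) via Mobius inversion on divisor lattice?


phi(n) = n * prod_{p|n} (1 - 1/p).
Prime divisors of 85: [5, 17]
phi(85) = 85 * (1 - 1/5) * (1 - 1/17)
phi(85) = 64


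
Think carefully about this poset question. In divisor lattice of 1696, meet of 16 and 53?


In a divisor lattice, meet = gcd (greatest common divisor).
By Euclidean algorithm or factoring: gcd(16,53) = 1


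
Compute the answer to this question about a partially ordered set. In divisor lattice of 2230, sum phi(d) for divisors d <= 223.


Divisors of 2230 up to 223: [1, 2, 5, 10, 223]
phi values: [1, 1, 4, 4, 222]
Sum = 232


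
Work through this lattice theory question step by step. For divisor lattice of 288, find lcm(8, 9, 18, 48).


In a divisor lattice, join = lcm (least common multiple).
Compute lcm iteratively: start with first element, then lcm(current, next).
Elements: [8, 9, 18, 48]
lcm(8,9) = 72
lcm(72,18) = 72
lcm(72,48) = 144
Final lcm = 144


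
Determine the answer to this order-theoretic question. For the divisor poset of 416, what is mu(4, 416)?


In a divisor lattice, mu(a,b) = mu(b/a) where mu is the classical Mobius function.
b/a = 416/4 = 104
Prime factorization of 104: primes [2, 13]
104 is not squarefree, so mu(104) = 0


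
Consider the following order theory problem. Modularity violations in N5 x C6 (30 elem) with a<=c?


Modular law: if a <= c then a v (b ^ c) = (a v b) ^ c.
Check all triples (a,b,c) with a <= c among 30 elements.
  e.g. a=(a,0), b=(c,0), c=(b,0): lhs=(a,0) != rhs=(b,0)
  e.g. a=(a,0), b=(c,1), c=(b,0): lhs=(a,0) != rhs=(b,0)
Total violating triples: 126


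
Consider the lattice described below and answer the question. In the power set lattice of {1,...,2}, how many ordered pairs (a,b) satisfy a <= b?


The order relation is {(a,b) : a <= b}, reflexive so it includes (a,a).
Examples: ({},{}), ({},{1,2}), ({},{1}), ({},{2}), ({1,2},{1,2}), ...
Total ordered pairs: 9


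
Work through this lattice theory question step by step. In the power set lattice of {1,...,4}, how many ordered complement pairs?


Complement pair (a,b): a meet b = bottom, a join b = top.
Here: A intersect B = {} and A union B = {1,...,4}.
Pairs found: ({},{1,2,3,4}), ({1},{2,3,4}), ({2},{1,3,4}), ({3},{1,2,4}), ... (12 more)
Total ordered pairs: 16


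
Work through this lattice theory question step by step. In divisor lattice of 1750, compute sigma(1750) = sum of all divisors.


sigma(n) = sum of divisors.
Divisors of 1750: [1, 2, 5, 7, 10, 14, 25, 35, 50, 70, 125, 175, 250, 350, 875, 1750]
Sum = 3744


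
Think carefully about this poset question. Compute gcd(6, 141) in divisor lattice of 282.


In a divisor lattice, meet = gcd (greatest common divisor).
By Euclidean algorithm or factoring: gcd(6,141) = 3


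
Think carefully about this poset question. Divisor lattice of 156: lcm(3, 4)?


Join=lcm.
gcd(3,4)=1
lcm=12


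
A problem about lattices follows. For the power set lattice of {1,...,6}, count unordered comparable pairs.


A comparable pair {a,b} has a < b or b < a in the order.
Count unordered pairs where one element is strictly below the other.
Examples: {{},{1}}, {{},{2}}, {{},{3}}, {{},{4}}, ...
Total comparable pairs: 665


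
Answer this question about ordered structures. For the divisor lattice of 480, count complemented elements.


An element a is complemented if some b has a meet b = bottom, a join b = top.
a is complemented iff gcd(a, n/a)=1, i.e. a is a unitary divisor of 480.
Complemented elements: 1, 3, 5, 15, 32, 96, ... (2 more)
Count: 8


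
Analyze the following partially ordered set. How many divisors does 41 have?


Divisors of 41: [1, 41]
Count: 2


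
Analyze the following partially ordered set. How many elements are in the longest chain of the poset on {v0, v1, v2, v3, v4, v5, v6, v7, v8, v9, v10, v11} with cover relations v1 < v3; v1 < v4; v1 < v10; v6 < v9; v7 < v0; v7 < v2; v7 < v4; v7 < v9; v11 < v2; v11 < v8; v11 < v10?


A chain is a totally ordered subset; we count the number of elements in a maximum chain.
Compute, for each element x, the size of the longest chain ending at x:
  v1: 1
  v5: 1
  v6: 1
  v7: 1
  v11: 1
  v0: 2
  ...
A maximum chain: v7 < v0
Number of elements in the longest chain: 2


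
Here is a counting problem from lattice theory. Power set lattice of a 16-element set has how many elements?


Power set = 2^n.
2^16 = 65536


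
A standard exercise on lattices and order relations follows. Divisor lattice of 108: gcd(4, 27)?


Meet=gcd.
gcd(4,27)=1


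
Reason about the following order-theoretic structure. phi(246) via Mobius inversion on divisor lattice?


phi(n) = n * prod_{p|n} (1 - 1/p).
Prime divisors of 246: [2, 3, 41]
phi(246) = 246 * (1 - 1/2) * (1 - 1/3) * (1 - 1/41)
phi(246) = 80


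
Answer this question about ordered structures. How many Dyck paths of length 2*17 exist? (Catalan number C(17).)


C(n) = C(2n, n) / (n+1).
C(34, 17) = 2333606220
C(17) = 2333606220 / 18 = 129644790


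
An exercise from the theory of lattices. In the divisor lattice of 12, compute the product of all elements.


Divisors of 12: [1, 2, 3, 4, 6, 12]
Product = n^(d(n)/2) = 12^(6/2)
Product = 1728


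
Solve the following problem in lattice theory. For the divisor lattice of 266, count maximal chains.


A maximal chain goes from the minimum element to a maximal element via cover relations.
Counting all min-to-max paths in the cover graph.
Total maximal chains: 6


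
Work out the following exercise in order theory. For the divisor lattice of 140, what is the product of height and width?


Height = length of longest chain minus 1; width = size of largest antichain.
A maximum chain: 1 | 7 | 35 | 70 | 140  (height 4).
A maximum antichain: {4, 10, 14, 35}  (width 4).
Product = 4 * 4 = 16


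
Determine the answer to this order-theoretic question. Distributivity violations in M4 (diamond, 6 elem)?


Distributive law: a ^ (b v c) = (a ^ b) v (a ^ c).
Check all 6^3 = 216 ordered triples (a,b,c).
  e.g. a=a1, b=a2, c=a3: lhs=a1 != rhs=0
  e.g. a=a1, b=a2, c=a4: lhs=a1 != rhs=0
Total violating triples: 24
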